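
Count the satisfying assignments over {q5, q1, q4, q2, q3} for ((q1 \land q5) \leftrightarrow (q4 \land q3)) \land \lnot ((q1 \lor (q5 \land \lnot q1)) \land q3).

Initial set: {(((q1 \land q5) \leftrightarrow (q4 \land q3)) \land \lnot ((q1 \lor (q5 \land \lnot q1)) \land q3))}.
(((q1 \land q5) \leftrightarrow (q4 \land q3)) \land \lnot ((q1 \lor (q5 \land \lnot q1)) \land q3)): α-rule — add ((q1 \land q5) \leftrightarrow (q4 \land q3)), \lnot ((q1 \lor (q5 \land \lnot q1)) \land q3).
((q1 \land q5) \leftrightarrow (q4 \land q3)): β-rule — branch into (q1 \land q5), (q4 \land q3)  //  \lnot (q1 \land q5), \lnot (q4 \land q3).
  branch 1 (add (q1 \land q5), (q4 \land q3)):
    (q1 \land q5): α-rule — add q1, q5.
    (q4 \land q3): α-rule — add q4, q3.
    \lnot ((q1 \lor (q5 \land \lnot q1)) \land q3): β-rule — branch into \lnot (q1 \lor (q5 \land \lnot q1))  //  \lnot q3.
      branch 1.1 (add \lnot (q1 \lor (q5 \land \lnot q1))):
        \lnot (q1 \lor (q5 \land \lnot q1)): α-rule — add \lnot q1, \lnot (q5 \land \lnot q1).
        × closes — contains both q1 and \lnot q1.
      branch 1.2 (add \lnot q3):
        × closes — contains both q3 and \lnot q3.
  branch 2 (add \lnot (q1 \land q5), \lnot (q4 \land q3)):
    \lnot ((q1 \lor (q5 \land \lnot q1)) \land q3): β-rule — branch into \lnot (q1 \lor (q5 \land \lnot q1))  //  \lnot q3.
      branch 2.1 (add \lnot (q1 \lor (q5 \land \lnot q1))):
        \lnot (q1 \lor (q5 \land \lnot q1)): α-rule — add \lnot q1, \lnot (q5 \land \lnot q1).
        \lnot (q1 \land q5): β-rule — branch into \lnot q1  //  \lnot q5.
          branch 2.1.1 (add \lnot q1):
            \lnot (q4 \land q3): β-rule — branch into \lnot q4  //  \lnot q3.
              branch 2.1.1.1 (add \lnot q4):
                \lnot (q5 \land \lnot q1): β-rule — branch into \lnot q5  //  \lnot \lnot q1.
                  branch 2.1.1.1.1 (add \lnot q5):
                    ○ open, literals {q1=0, q4=0, q5=0}.
                  branch 2.1.1.1.2 (add \lnot \lnot q1):
                    × closes — contains both q1 and \lnot q1.
              branch 2.1.1.2 (add \lnot q3):
                \lnot (q5 \land \lnot q1): β-rule — branch into \lnot q5  //  \lnot \lnot q1.
                  branch 2.1.1.2.1 (add \lnot q5):
                    ○ open, literals {q1=0, q3=0, q5=0}.
                  branch 2.1.1.2.2 (add \lnot \lnot q1):
                    × closes — contains both q1 and \lnot q1.
          branch 2.1.2 (add \lnot q5):
            \lnot (q4 \land q3): β-rule — branch into \lnot q4  //  \lnot q3.
              branch 2.1.2.1 (add \lnot q4):
                \lnot (q5 \land \lnot q1): β-rule — branch into \lnot q5  //  \lnot \lnot q1.
                  branch 2.1.2.1.1 (add \lnot q5):
                    ○ open, literals {q1=0, q4=0, q5=0}.
                  branch 2.1.2.1.2 (add \lnot \lnot q1):
                    × closes — contains both q1 and \lnot q1.
              branch 2.1.2.2 (add \lnot q3):
                \lnot (q5 \land \lnot q1): β-rule — branch into \lnot q5  //  \lnot \lnot q1.
                  branch 2.1.2.2.1 (add \lnot q5):
                    ○ open, literals {q1=0, q3=0, q5=0}.
                  branch 2.1.2.2.2 (add \lnot \lnot q1):
                    × closes — contains both q1 and \lnot q1.
      branch 2.2 (add \lnot q3):
        \lnot (q1 \land q5): β-rule — branch into \lnot q1  //  \lnot q5.
          branch 2.2.1 (add \lnot q1):
            \lnot (q4 \land q3): β-rule — branch into \lnot q4  //  \lnot q3.
              branch 2.2.1.1 (add \lnot q4):
                ○ open, literals {q1=0, q3=0, q4=0}.
              branch 2.2.1.2 (add \lnot q3):
                ○ open, literals {q1=0, q3=0}.
          branch 2.2.2 (add \lnot q5):
            \lnot (q4 \land q3): β-rule — branch into \lnot q4  //  \lnot q3.
              branch 2.2.2.1 (add \lnot q4):
                ○ open, literals {q3=0, q4=0, q5=0}.
              branch 2.2.2.2 (add \lnot q3):
                ○ open, literals {q3=0, q5=0}.
6 branches closed, 8 open.
Each open branch fixes some atoms; the unmentioned ones are free. Counting distinct full assignments: branch {q1=0, q4=0, q5=0} (q2, q3) contributes 4 new; branch {q1=0, q3=0, q5=0} (q4, q2) contributes 2 new; branch {q1=0, q4=0, q5=0} (q2, q3) contributes 0 new; branch {q1=0, q3=0, q5=0} (q4, q2) contributes 0 new; branch {q1=0, q3=0, q4=0} (q5, q2) contributes 2 new; branch {q1=0, q3=0} (q5, q4, q2) contributes 2 new; branch {q3=0, q4=0, q5=0} (q1, q2) contributes 2 new; branch {q3=0, q5=0} (q1, q4, q2) contributes 2 new. Total: 14.

14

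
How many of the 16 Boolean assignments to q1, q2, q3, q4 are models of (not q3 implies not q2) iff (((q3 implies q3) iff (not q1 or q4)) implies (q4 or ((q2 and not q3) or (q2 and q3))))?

Initial set: {((not q3 implies not q2) iff (((q3 implies q3) iff (not q1 or q4)) implies (q4 or ((q2 and not q3) or (q2 and q3)))))}.
((not q3 implies not q2) iff (((q3 implies q3) iff (not q1 or q4)) implies (q4 or ((q2 and not q3) or (q2 and q3))))): β-rule — branch into (not q3 implies not q2), (((q3 implies q3) iff (not q1 or q4)) implies (q4 or ((q2 and not q3) or (q2 and q3))))  //  not (not q3 implies not q2), not (((q3 implies q3) iff (not q1 or q4)) implies (q4 or ((q2 and not q3) or (q2 and q3)))).
  branch 1 (add (not q3 implies not q2), (((q3 implies q3) iff (not q1 or q4)) implies (q4 or ((q2 and not q3) or (q2 and q3))))):
    (not q3 implies not q2): β-rule — branch into not not q3  //  not q2.
      branch 1.1 (add not not q3):
        (((q3 implies q3) iff (not q1 or q4)) implies (q4 or ((q2 and not q3) or (q2 and q3)))): β-rule — branch into not ((q3 implies q3) iff (not q1 or q4))  //  (q4 or ((q2 and not q3) or (q2 and q3))).
          branch 1.1.1 (add not ((q3 implies q3) iff (not q1 or q4))):
            not ((q3 implies q3) iff (not q1 or q4)): β-rule — branch into (q3 implies q3), not (not q1 or q4)  //  not (q3 implies q3), (not q1 or q4).
              branch 1.1.1.1 (add (q3 implies q3), not (not q1 or q4)):
                not (not q1 or q4): α-rule — add not not q1, not q4.
                (q3 implies q3): β-rule — branch into not q3  //  q3.
                  branch 1.1.1.1.1 (add not q3):
                    × closes — contains both q3 and not q3.
                  branch 1.1.1.1.2 (add q3):
                    ○ open, literals {q1=1, q3=1, q4=0}.
              branch 1.1.1.2 (add not (q3 implies q3), (not q1 or q4)):
                not (q3 implies q3): α-rule — add q3, not q3.
                × closes — contains both q3 and not q3.
          branch 1.1.2 (add (q4 or ((q2 and not q3) or (q2 and q3)))):
            (q4 or ((q2 and not q3) or (q2 and q3))): β-rule — branch into q4  //  ((q2 and not q3) or (q2 and q3)).
              branch 1.1.2.1 (add q4):
                ○ open, literals {q3=1, q4=1}.
              branch 1.1.2.2 (add ((q2 and not q3) or (q2 and q3))):
                ((q2 and not q3) or (q2 and q3)): β-rule — branch into (q2 and not q3)  //  (q2 and q3).
                  branch 1.1.2.2.1 (add (q2 and not q3)):
                    (q2 and not q3): α-rule — add q2, not q3.
                    × closes — contains both q3 and not q3.
                  branch 1.1.2.2.2 (add (q2 and q3)):
                    (q2 and q3): α-rule — add q2, q3.
                    ○ open, literals {q2=1, q3=1}.
      branch 1.2 (add not q2):
        (((q3 implies q3) iff (not q1 or q4)) implies (q4 or ((q2 and not q3) or (q2 and q3)))): β-rule — branch into not ((q3 implies q3) iff (not q1 or q4))  //  (q4 or ((q2 and not q3) or (q2 and q3))).
          branch 1.2.1 (add not ((q3 implies q3) iff (not q1 or q4))):
            not ((q3 implies q3) iff (not q1 or q4)): β-rule — branch into (q3 implies q3), not (not q1 or q4)  //  not (q3 implies q3), (not q1 or q4).
              branch 1.2.1.1 (add (q3 implies q3), not (not q1 or q4)):
                not (not q1 or q4): α-rule — add not not q1, not q4.
                (q3 implies q3): β-rule — branch into not q3  //  q3.
                  branch 1.2.1.1.1 (add not q3):
                    ○ open, literals {q1=1, q2=0, q3=0, q4=0}.
                  branch 1.2.1.1.2 (add q3):
                    ○ open, literals {q1=1, q2=0, q3=1, q4=0}.
              branch 1.2.1.2 (add not (q3 implies q3), (not q1 or q4)):
                not (q3 implies q3): α-rule — add q3, not q3.
                × closes — contains both q3 and not q3.
          branch 1.2.2 (add (q4 or ((q2 and not q3) or (q2 and q3)))):
            (q4 or ((q2 and not q3) or (q2 and q3))): β-rule — branch into q4  //  ((q2 and not q3) or (q2 and q3)).
              branch 1.2.2.1 (add q4):
                ○ open, literals {q2=0, q4=1}.
              branch 1.2.2.2 (add ((q2 and not q3) or (q2 and q3))):
                ((q2 and not q3) or (q2 and q3)): β-rule — branch into (q2 and not q3)  //  (q2 and q3).
                  branch 1.2.2.2.1 (add (q2 and not q3)):
                    (q2 and not q3): α-rule — add q2, not q3.
                    × closes — contains both q2 and not q2.
                  branch 1.2.2.2.2 (add (q2 and q3)):
                    (q2 and q3): α-rule — add q2, q3.
                    × closes — contains both q2 and not q2.
  branch 2 (add not (not q3 implies not q2), not (((q3 implies q3) iff (not q1 or q4)) implies (q4 or ((q2 and not q3) or (q2 and q3))))):
    not (not q3 implies not q2): α-rule — add not q3, not not q2.
    not (((q3 implies q3) iff (not q1 or q4)) implies (q4 or ((q2 and not q3) or (q2 and q3)))): α-rule — add ((q3 implies q3) iff (not q1 or q4)), not (q4 or ((q2 and not q3) or (q2 and q3))).
    not (q4 or ((q2 and not q3) or (q2 and q3))): α-rule — add not q4, not ((q2 and not q3) or (q2 and q3)).
    not ((q2 and not q3) or (q2 and q3)): α-rule — add not (q2 and not q3), not (q2 and q3).
    ((q3 implies q3) iff (not q1 or q4)): β-rule — branch into (q3 implies q3), (not q1 or q4)  //  not (q3 implies q3), not (not q1 or q4).
      branch 2.1 (add (q3 implies q3), (not q1 or q4)):
        not (q2 and not q3): β-rule — branch into not q2  //  not not q3.
          branch 2.1.1 (add not q2):
            × closes — contains both q2 and not q2.
          branch 2.1.2 (add not not q3):
            × closes — contains both q3 and not q3.
      branch 2.2 (add not (q3 implies q3), not (not q1 or q4)):
        not (q3 implies q3): α-rule — add q3, not q3.
        × closes — contains both q3 and not q3.
9 branches closed, 6 open.
Each open branch fixes some atoms; the unmentioned ones are free. Counting distinct full assignments: branch {q1=1, q3=1, q4=0} (q2) contributes 2 new; branch {q3=1, q4=1} (q1, q2) contributes 4 new; branch {q2=1, q3=1} (q1, q4) contributes 1 new; branch {q1=1, q2=0, q3=0, q4=0} (none free) contributes 1 new; branch {q1=1, q2=0, q3=1, q4=0} (none free) contributes 0 new; branch {q2=0, q4=1} (q1, q3) contributes 2 new. Total: 10.

10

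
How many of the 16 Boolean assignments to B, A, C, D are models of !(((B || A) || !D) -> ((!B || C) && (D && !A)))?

Initial set: {T !(((B || A) || !D) -> ((!B || C) && (D && !A)))}.
T !(((B || A) || !D) -> ((!B || C) && (D && !A))): α-rule — add T ((B || A) || !D), F ((!B || C) && (D && !A)).
T ((B || A) || !D): β-rule — branch into T (B || A)  //  T !D.
  branch 1 (add T (B || A)):
    F ((!B || C) && (D && !A)): β-rule — branch into F (!B || C)  //  F (D && !A).
      branch 1.1 (add F (!B || C)):
        F (!B || C): α-rule — add F !B, F C.
        T (B || A): β-rule — branch into T B  //  T A.
          branch 1.1.1 (add T B):
            ○ open, literals {B=T, C=F}.
          branch 1.1.2 (add T A):
            ○ open, literals {A=T, B=T, C=F}.
      branch 1.2 (add F (D && !A)):
        T (B || A): β-rule — branch into T B  //  T A.
          branch 1.2.1 (add T B):
            F (D && !A): β-rule — branch into F D  //  F !A.
              branch 1.2.1.1 (add F D):
                ○ open, literals {B=T, D=F}.
              branch 1.2.1.2 (add F !A):
                ○ open, literals {A=T, B=T}.
          branch 1.2.2 (add T A):
            F (D && !A): β-rule — branch into F D  //  F !A.
              branch 1.2.2.1 (add F D):
                ○ open, literals {A=T, D=F}.
              branch 1.2.2.2 (add F !A):
                ○ open, literals {A=T}.
  branch 2 (add T !D):
    F ((!B || C) && (D && !A)): β-rule — branch into F (!B || C)  //  F (D && !A).
      branch 2.1 (add F (!B || C)):
        F (!B || C): α-rule — add F !B, F C.
        ○ open, literals {B=T, C=F, D=F}.
      branch 2.2 (add F (D && !A)):
        F (D && !A): β-rule — branch into F D  //  F !A.
          branch 2.2.1 (add F D):
            ○ open, literals {D=F}.
          branch 2.2.2 (add F !A):
            ○ open, literals {A=T, D=F}.
0 branches closed, 9 open.
Each open branch fixes some atoms; the unmentioned ones are free. Counting distinct full assignments: branch {B=T, C=F} (A, D) contributes 4 new; branch {A=T, B=T, C=F} (D) contributes 0 new; branch {B=T, D=F} (A, C) contributes 2 new; branch {A=T, B=T} (C, D) contributes 1 new; branch {A=T, D=F} (B, C) contributes 2 new; branch {A=T} (B, C, D) contributes 2 new; branch {B=T, C=F, D=F} (A) contributes 0 new; branch {D=F} (B, A, C) contributes 2 new; branch {A=T, D=F} (B, C) contributes 0 new. Total: 13.

13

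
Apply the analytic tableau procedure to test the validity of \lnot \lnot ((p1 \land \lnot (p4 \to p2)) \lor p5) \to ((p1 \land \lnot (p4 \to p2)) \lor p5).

Assume the negation and expand:
Initial set: {\lnot (\lnot \lnot ((p1 \land \lnot (p4 \to p2)) \lor p5) \to ((p1 \land \lnot (p4 \to p2)) \lor p5))}.
\lnot (\lnot \lnot ((p1 \land \lnot (p4 \to p2)) \lor p5) \to ((p1 \land \lnot (p4 \to p2)) \lor p5)): α-rule — add \lnot \lnot ((p1 \land \lnot (p4 \to p2)) \lor p5), \lnot ((p1 \land \lnot (p4 \to p2)) \lor p5).
\lnot \lnot ((p1 \land \lnot (p4 \to p2)) \lor p5): drop double negation, giving ((p1 \land \lnot (p4 \to p2)) \lor p5).
\lnot ((p1 \land \lnot (p4 \to p2)) \lor p5): α-rule — add \lnot (p1 \land \lnot (p4 \to p2)), \lnot p5.
((p1 \land \lnot (p4 \to p2)) \lor p5): β-rule — branch into (p1 \land \lnot (p4 \to p2))  //  p5.
  branch 1 (add (p1 \land \lnot (p4 \to p2))):
    (p1 \land \lnot (p4 \to p2)): α-rule — add p1, \lnot (p4 \to p2).
    \lnot (p4 \to p2): α-rule — add p4, \lnot p2.
    \lnot (p1 \land \lnot (p4 \to p2)): β-rule — branch into \lnot p1  //  \lnot \lnot (p4 \to p2).
      branch 1.1 (add \lnot p1):
        × closes — contains both p1 and \lnot p1.
      branch 1.2 (add \lnot \lnot (p4 \to p2)):
        \lnot \lnot (p4 \to p2): β-rule — branch into \lnot p4  //  p2.
          branch 1.2.1 (add \lnot p4):
            × closes — contains both p4 and \lnot p4.
          branch 1.2.2 (add p2):
            × closes — contains both p2 and \lnot p2.
  branch 2 (add p5):
    × closes — contains both p5 and \lnot p5.
All 4 branches close.
Every branch closed, so the negation is unsatisfiable and the formula is valid.

Valid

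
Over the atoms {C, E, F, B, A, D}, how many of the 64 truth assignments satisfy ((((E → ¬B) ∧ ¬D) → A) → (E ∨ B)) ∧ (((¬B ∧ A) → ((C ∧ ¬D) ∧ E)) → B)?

38

Initial set: {(((((E → ¬B) ∧ ¬D) → A) → (E ∨ B)) ∧ (((¬B ∧ A) → ((C ∧ ¬D) ∧ E)) → B))}.
(((((E → ¬B) ∧ ¬D) → A) → (E ∨ B)) ∧ (((¬B ∧ A) → ((C ∧ ¬D) ∧ E)) → B)): α-rule — add ((((E → ¬B) ∧ ¬D) → A) → (E ∨ B)), (((¬B ∧ A) → ((C ∧ ¬D) ∧ E)) → B).
((((E → ¬B) ∧ ¬D) → A) → (E ∨ B)): β-rule — branch into ¬(((E → ¬B) ∧ ¬D) → A)  //  (E ∨ B).
  branch 1 (add ¬(((E → ¬B) ∧ ¬D) → A)):
    ¬(((E → ¬B) ∧ ¬D) → A): α-rule — add ((E → ¬B) ∧ ¬D), ¬A.
    ((E → ¬B) ∧ ¬D): α-rule — add (E → ¬B), ¬D.
    (((¬B ∧ A) → ((C ∧ ¬D) ∧ E)) → B): β-rule — branch into ¬((¬B ∧ A) → ((C ∧ ¬D) ∧ E))  //  B.
      branch 1.1 (add ¬((¬B ∧ A) → ((C ∧ ¬D) ∧ E))):
        ¬((¬B ∧ A) → ((C ∧ ¬D) ∧ E)): α-rule — add (¬B ∧ A), ¬((C ∧ ¬D) ∧ E).
        (¬B ∧ A): α-rule — add ¬B, A.
        × closes — contains both A and ¬A.
      branch 1.2 (add B):
        (E → ¬B): β-rule — branch into ¬E  //  ¬B.
          branch 1.2.1 (add ¬E):
            ○ open, literals {A=false, B=true, D=false, E=false}.
          branch 1.2.2 (add ¬B):
            × closes — contains both B and ¬B.
  branch 2 (add (E ∨ B)):
    (((¬B ∧ A) → ((C ∧ ¬D) ∧ E)) → B): β-rule — branch into ¬((¬B ∧ A) → ((C ∧ ¬D) ∧ E))  //  B.
      branch 2.1 (add ¬((¬B ∧ A) → ((C ∧ ¬D) ∧ E))):
        ¬((¬B ∧ A) → ((C ∧ ¬D) ∧ E)): α-rule — add (¬B ∧ A), ¬((C ∧ ¬D) ∧ E).
        (¬B ∧ A): α-rule — add ¬B, A.
        (E ∨ B): β-rule — branch into E  //  B.
          branch 2.1.1 (add E):
            ¬((C ∧ ¬D) ∧ E): β-rule — branch into ¬(C ∧ ¬D)  //  ¬E.
              branch 2.1.1.1 (add ¬(C ∧ ¬D)):
                ¬(C ∧ ¬D): β-rule — branch into ¬C  //  ¬¬D.
                  branch 2.1.1.1.1 (add ¬C):
                    ○ open, literals {A=true, B=false, C=false, E=true}.
                  branch 2.1.1.1.2 (add ¬¬D):
                    ○ open, literals {A=true, B=false, D=true, E=true}.
              branch 2.1.1.2 (add ¬E):
                × closes — contains both E and ¬E.
          branch 2.1.2 (add B):
            × closes — contains both B and ¬B.
      branch 2.2 (add B):
        (E ∨ B): β-rule — branch into E  //  B.
          branch 2.2.1 (add E):
            ○ open, literals {B=true, E=true}.
          branch 2.2.2 (add B):
            ○ open, literals {B=true}.
4 branches closed, 5 open.
Each open branch fixes some atoms; the unmentioned ones are free. Counting distinct full assignments: branch {A=false, B=true, D=false, E=false} (C, F) contributes 4 new; branch {A=true, B=false, C=false, E=true} (F, D) contributes 4 new; branch {A=true, B=false, D=true, E=true} (C, F) contributes 2 new; branch {B=true, E=true} (C, F, A, D) contributes 16 new; branch {B=true} (C, E, F, A, D) contributes 12 new. Total: 38.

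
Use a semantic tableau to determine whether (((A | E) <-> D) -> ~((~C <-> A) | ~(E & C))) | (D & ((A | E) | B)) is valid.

Not valid

Assume the negation and expand:
Initial set: {~((((A | E) <-> D) -> ~((~C <-> A) | ~(E & C))) | (D & ((A | E) | B)))}.
~((((A | E) <-> D) -> ~((~C <-> A) | ~(E & C))) | (D & ((A | E) | B))): α-rule — add ~(((A | E) <-> D) -> ~((~C <-> A) | ~(E & C))), ~(D & ((A | E) | B)).
~(((A | E) <-> D) -> ~((~C <-> A) | ~(E & C))): α-rule — add ((A | E) <-> D), ~~((~C <-> A) | ~(E & C)).
~(D & ((A | E) | B)): β-rule — branch into ~D  //  ~((A | E) | B).
  branch 1 (add ~D):
    ((A | E) <-> D): β-rule — branch into (A | E), D  //  ~(A | E), ~D.
      branch 1.1 (add (A | E), D):
        × closes — contains both D and ~D.
      branch 1.2 (add ~(A | E), ~D):
        ~(A | E): α-rule — add ~A, ~E.
        ~~((~C <-> A) | ~(E & C)): β-rule — branch into (~C <-> A)  //  ~(E & C).
          branch 1.2.1 (add (~C <-> A)):
            (~C <-> A): β-rule — branch into ~C, A  //  ~~C, ~A.
              branch 1.2.1.1 (add ~C, A):
                × closes — contains both A and ~A.
              branch 1.2.1.2 (add ~~C, ~A):
                ○ open, literals {A=F, C=T, D=F, E=F}.
          branch 1.2.2 (add ~(E & C)):
            ~(E & C): β-rule — branch into ~E  //  ~C.
              branch 1.2.2.1 (add ~E):
                ○ open, literals {A=F, D=F, E=F}.
              branch 1.2.2.2 (add ~C):
                ○ open, literals {A=F, C=F, D=F, E=F}.
  branch 2 (add ~((A | E) | B)):
    ~((A | E) | B): α-rule — add ~(A | E), ~B.
    ~(A | E): α-rule — add ~A, ~E.
    ((A | E) <-> D): β-rule — branch into (A | E), D  //  ~(A | E), ~D.
      branch 2.1 (add (A | E), D):
        ~~((~C <-> A) | ~(E & C)): β-rule — branch into (~C <-> A)  //  ~(E & C).
          branch 2.1.1 (add (~C <-> A)):
            (A | E): β-rule — branch into A  //  E.
              branch 2.1.1.1 (add A):
                × closes — contains both A and ~A.
              branch 2.1.1.2 (add E):
                × closes — contains both E and ~E.
          branch 2.1.2 (add ~(E & C)):
            (A | E): β-rule — branch into A  //  E.
              branch 2.1.2.1 (add A):
                × closes — contains both A and ~A.
              branch 2.1.2.2 (add E):
                × closes — contains both E and ~E.
      branch 2.2 (add ~(A | E), ~D):
        ~(A | E): α-rule — add ~A, ~E.
        ~~((~C <-> A) | ~(E & C)): β-rule — branch into (~C <-> A)  //  ~(E & C).
          branch 2.2.1 (add (~C <-> A)):
            (~C <-> A): β-rule — branch into ~C, A  //  ~~C, ~A.
              branch 2.2.1.1 (add ~C, A):
                × closes — contains both A and ~A.
              branch 2.2.1.2 (add ~~C, ~A):
                ○ open, literals {A=F, B=F, C=T, D=F, E=F}.
          branch 2.2.2 (add ~(E & C)):
            ~(E & C): β-rule — branch into ~E  //  ~C.
              branch 2.2.2.1 (add ~E):
                ○ open, literals {A=F, B=F, D=F, E=F}.
              branch 2.2.2.2 (add ~C):
                ○ open, literals {A=F, B=F, C=F, D=F, E=F}.
7 branches closed, 6 open.
An open branch gives a countermodel: A=F, C=T, D=F, E=F (unmentioned atoms arbitrary); under it the original formula is false.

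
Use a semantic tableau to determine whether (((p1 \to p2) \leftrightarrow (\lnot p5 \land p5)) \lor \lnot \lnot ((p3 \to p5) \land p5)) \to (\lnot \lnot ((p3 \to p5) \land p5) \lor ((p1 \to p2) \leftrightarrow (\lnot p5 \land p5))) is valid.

Assume the negation and expand:
Initial set: {F ((((p1 \to p2) \leftrightarrow (\lnot p5 \land p5)) \lor \lnot \lnot ((p3 \to p5) \land p5)) \to (\lnot \lnot ((p3 \to p5) \land p5) \lor ((p1 \to p2) \leftrightarrow (\lnot p5 \land p5))))}.
F ((((p1 \to p2) \leftrightarrow (\lnot p5 \land p5)) \lor \lnot \lnot ((p3 \to p5) \land p5)) \to (\lnot \lnot ((p3 \to p5) \land p5) \lor ((p1 \to p2) \leftrightarrow (\lnot p5 \land p5)))): α-rule — add T (((p1 \to p2) \leftrightarrow (\lnot p5 \land p5)) \lor \lnot \lnot ((p3 \to p5) \land p5)), F (\lnot \lnot ((p3 \to p5) \land p5) \lor ((p1 \to p2) \leftrightarrow (\lnot p5 \land p5))).
F (\lnot \lnot ((p3 \to p5) \land p5) \lor ((p1 \to p2) \leftrightarrow (\lnot p5 \land p5))): α-rule — add F \lnot \lnot ((p3 \to p5) \land p5), F ((p1 \to p2) \leftrightarrow (\lnot p5 \land p5)).
F \lnot \lnot ((p3 \to p5) \land p5): drop double negation, giving F ((p3 \to p5) \land p5).
T (((p1 \to p2) \leftrightarrow (\lnot p5 \land p5)) \lor \lnot \lnot ((p3 \to p5) \land p5)): β-rule — branch into T ((p1 \to p2) \leftrightarrow (\lnot p5 \land p5))  //  T \lnot \lnot ((p3 \to p5) \land p5).
  branch 1 (add T ((p1 \to p2) \leftrightarrow (\lnot p5 \land p5))):
    F ((p1 \to p2) \leftrightarrow (\lnot p5 \land p5)): β-rule — branch into T (p1 \to p2), F (\lnot p5 \land p5)  //  F (p1 \to p2), T (\lnot p5 \land p5).
      branch 1.1 (add T (p1 \to p2), F (\lnot p5 \land p5)):
        F ((p3 \to p5) \land p5): β-rule — branch into F (p3 \to p5)  //  F p5.
          branch 1.1.1 (add F (p3 \to p5)):
            F (p3 \to p5): α-rule — add T p3, F p5.
            T ((p1 \to p2) \leftrightarrow (\lnot p5 \land p5)): β-rule — branch into T (p1 \to p2), T (\lnot p5 \land p5)  //  F (p1 \to p2), F (\lnot p5 \land p5).
              branch 1.1.1.1 (add T (p1 \to p2), T (\lnot p5 \land p5)):
                T (\lnot p5 \land p5): α-rule — add T \lnot p5, T p5.
                × closes — contains both p5 and \lnot p5.
              branch 1.1.1.2 (add F (p1 \to p2), F (\lnot p5 \land p5)):
                F (p1 \to p2): α-rule — add T p1, F p2.
                T (p1 \to p2): β-rule — branch into F p1  //  T p2.
                  branch 1.1.1.2.1 (add F p1):
                    × closes — contains both p1 and \lnot p1.
                  branch 1.1.1.2.2 (add T p2):
                    × closes — contains both p2 and \lnot p2.
          branch 1.1.2 (add F p5):
            T ((p1 \to p2) \leftrightarrow (\lnot p5 \land p5)): β-rule — branch into T (p1 \to p2), T (\lnot p5 \land p5)  //  F (p1 \to p2), F (\lnot p5 \land p5).
              branch 1.1.2.1 (add T (p1 \to p2), T (\lnot p5 \land p5)):
                T (\lnot p5 \land p5): α-rule — add T \lnot p5, T p5.
                × closes — contains both p5 and \lnot p5.
              branch 1.1.2.2 (add F (p1 \to p2), F (\lnot p5 \land p5)):
                F (p1 \to p2): α-rule — add T p1, F p2.
                T (p1 \to p2): β-rule — branch into F p1  //  T p2.
                  branch 1.1.2.2.1 (add F p1):
                    × closes — contains both p1 and \lnot p1.
                  branch 1.1.2.2.2 (add T p2):
                    × closes — contains both p2 and \lnot p2.
      branch 1.2 (add F (p1 \to p2), T (\lnot p5 \land p5)):
        F (p1 \to p2): α-rule — add T p1, F p2.
        T (\lnot p5 \land p5): α-rule — add T \lnot p5, T p5.
        × closes — contains both p5 and \lnot p5.
  branch 2 (add T \lnot \lnot ((p3 \to p5) \land p5)):
    T \lnot \lnot ((p3 \to p5) \land p5): drop double negation, giving T ((p3 \to p5) \land p5).
    T ((p3 \to p5) \land p5): α-rule — add T (p3 \to p5), T p5.
    F ((p1 \to p2) \leftrightarrow (\lnot p5 \land p5)): β-rule — branch into T (p1 \to p2), F (\lnot p5 \land p5)  //  F (p1 \to p2), T (\lnot p5 \land p5).
      branch 2.1 (add T (p1 \to p2), F (\lnot p5 \land p5)):
        F ((p3 \to p5) \land p5): β-rule — branch into F (p3 \to p5)  //  F p5.
          branch 2.1.1 (add F (p3 \to p5)):
            F (p3 \to p5): α-rule — add T p3, F p5.
            × closes — contains both p5 and \lnot p5.
          branch 2.1.2 (add F p5):
            × closes — contains both p5 and \lnot p5.
      branch 2.2 (add F (p1 \to p2), T (\lnot p5 \land p5)):
        F (p1 \to p2): α-rule — add T p1, F p2.
        T (\lnot p5 \land p5): α-rule — add T \lnot p5, T p5.
        × closes — contains both p5 and \lnot p5.
All 10 branches close.
Every branch closed, so the negation is unsatisfiable and the formula is valid.

Valid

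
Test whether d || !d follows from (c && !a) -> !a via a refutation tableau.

Initial set: {T ((c && !a) -> !a); F (d || !d)}.
F (d || !d): α-rule — add F d, F !d.
× closes — contains both d and !d.
All 1 branch closes.
Every branch closed, so the premises entail the conclusion.

Yes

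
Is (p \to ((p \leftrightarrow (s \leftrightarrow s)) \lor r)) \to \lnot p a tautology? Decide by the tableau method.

Not valid

Assume the negation and expand:
Initial set: {F ((p \to ((p \leftrightarrow (s \leftrightarrow s)) \lor r)) \to \lnot p)}.
F ((p \to ((p \leftrightarrow (s \leftrightarrow s)) \lor r)) \to \lnot p): α-rule — add T (p \to ((p \leftrightarrow (s \leftrightarrow s)) \lor r)), F \lnot p.
T (p \to ((p \leftrightarrow (s \leftrightarrow s)) \lor r)): β-rule — branch into F p  //  T ((p \leftrightarrow (s \leftrightarrow s)) \lor r).
  branch 1 (add F p):
    × closes — contains both p and \lnot p.
  branch 2 (add T ((p \leftrightarrow (s \leftrightarrow s)) \lor r)):
    T ((p \leftrightarrow (s \leftrightarrow s)) \lor r): β-rule — branch into T (p \leftrightarrow (s \leftrightarrow s))  //  T r.
      branch 2.1 (add T (p \leftrightarrow (s \leftrightarrow s))):
        T (p \leftrightarrow (s \leftrightarrow s)): β-rule — branch into T p, T (s \leftrightarrow s)  //  F p, F (s \leftrightarrow s).
          branch 2.1.1 (add T p, T (s \leftrightarrow s)):
            T (s \leftrightarrow s): β-rule — branch into T s, T s  //  F s, F s.
              branch 2.1.1.1 (add T s, T s):
                ○ open, literals {p=T, s=T}.
              branch 2.1.1.2 (add F s, F s):
                ○ open, literals {p=T, s=F}.
          branch 2.1.2 (add F p, F (s \leftrightarrow s)):
            × closes — contains both p and \lnot p.
      branch 2.2 (add T r):
        ○ open, literals {p=T, r=T}.
2 branches closed, 3 open.
An open branch gives a countermodel: p=T, s=T (unmentioned atoms arbitrary); under it the original formula is false.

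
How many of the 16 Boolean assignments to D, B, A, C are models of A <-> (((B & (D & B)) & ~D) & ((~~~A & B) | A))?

Initial set: {(A <-> (((B & (D & B)) & ~D) & ((~~~A & B) | A)))}.
(A <-> (((B & (D & B)) & ~D) & ((~~~A & B) | A))): β-rule — branch into A, (((B & (D & B)) & ~D) & ((~~~A & B) | A))  //  ~A, ~(((B & (D & B)) & ~D) & ((~~~A & B) | A)).
  branch 1 (add A, (((B & (D & B)) & ~D) & ((~~~A & B) | A))):
    (((B & (D & B)) & ~D) & ((~~~A & B) | A)): α-rule — add ((B & (D & B)) & ~D), ((~~~A & B) | A).
    ((B & (D & B)) & ~D): α-rule — add (B & (D & B)), ~D.
    (B & (D & B)): α-rule — add B, (D & B).
    (D & B): α-rule — add D, B.
    × closes — contains both D and ~D.
  branch 2 (add ~A, ~(((B & (D & B)) & ~D) & ((~~~A & B) | A))):
    ~(((B & (D & B)) & ~D) & ((~~~A & B) | A)): β-rule — branch into ~((B & (D & B)) & ~D)  //  ~((~~~A & B) | A).
      branch 2.1 (add ~((B & (D & B)) & ~D)):
        ~((B & (D & B)) & ~D): β-rule — branch into ~(B & (D & B))  //  ~~D.
          branch 2.1.1 (add ~(B & (D & B))):
            ~(B & (D & B)): β-rule — branch into ~B  //  ~(D & B).
              branch 2.1.1.1 (add ~B):
                ○ open, literals {A=false, B=false}.
              branch 2.1.1.2 (add ~(D & B)):
                ~(D & B): β-rule — branch into ~D  //  ~B.
                  branch 2.1.1.2.1 (add ~D):
                    ○ open, literals {A=false, D=false}.
                  branch 2.1.1.2.2 (add ~B):
                    ○ open, literals {A=false, B=false}.
          branch 2.1.2 (add ~~D):
            ○ open, literals {A=false, D=true}.
      branch 2.2 (add ~((~~~A & B) | A)):
        ~((~~~A & B) | A): α-rule — add ~(~~~A & B), ~A.
        ~(~~~A & B): β-rule — branch into ~~~~A  //  ~B.
          branch 2.2.1 (add ~~~~A):
            ~~~~A: drop double negation, giving ~~A.
            × closes — contains both A and ~A.
          branch 2.2.2 (add ~B):
            ○ open, literals {A=false, B=false}.
2 branches closed, 5 open.
Each open branch fixes some atoms; the unmentioned ones are free. Counting distinct full assignments: branch {A=false, B=false} (D, C) contributes 4 new; branch {A=false, D=false} (B, C) contributes 2 new; branch {A=false, B=false} (D, C) contributes 0 new; branch {A=false, D=true} (B, C) contributes 2 new; branch {A=false, B=false} (D, C) contributes 0 new. Total: 8.

8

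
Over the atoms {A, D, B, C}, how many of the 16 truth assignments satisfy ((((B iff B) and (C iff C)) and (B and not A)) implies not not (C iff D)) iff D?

8

Initial set: {(((((B iff B) and (C iff C)) and (B and not A)) implies not not (C iff D)) iff D)}.
(((((B iff B) and (C iff C)) and (B and not A)) implies not not (C iff D)) iff D): β-rule — branch into ((((B iff B) and (C iff C)) and (B and not A)) implies not not (C iff D)), D  //  not ((((B iff B) and (C iff C)) and (B and not A)) implies not not (C iff D)), not D.
  branch 1 (add ((((B iff B) and (C iff C)) and (B and not A)) implies not not (C iff D)), D):
    ((((B iff B) and (C iff C)) and (B and not A)) implies not not (C iff D)): β-rule — branch into not (((B iff B) and (C iff C)) and (B and not A))  //  not not (C iff D).
      branch 1.1 (add not (((B iff B) and (C iff C)) and (B and not A))):
        not (((B iff B) and (C iff C)) and (B and not A)): β-rule — branch into not ((B iff B) and (C iff C))  //  not (B and not A).
          branch 1.1.1 (add not ((B iff B) and (C iff C))):
            not ((B iff B) and (C iff C)): β-rule — branch into not (B iff B)  //  not (C iff C).
              branch 1.1.1.1 (add not (B iff B)):
                not (B iff B): β-rule — branch into B, not B  //  not B, B.
                  branch 1.1.1.1.1 (add B, not B):
                    × closes — contains both B and not B.
                  branch 1.1.1.1.2 (add not B, B):
                    × closes — contains both B and not B.
              branch 1.1.1.2 (add not (C iff C)):
                not (C iff C): β-rule — branch into C, not C  //  not C, C.
                  branch 1.1.1.2.1 (add C, not C):
                    × closes — contains both C and not C.
                  branch 1.1.1.2.2 (add not C, C):
                    × closes — contains both C and not C.
          branch 1.1.2 (add not (B and not A)):
            not (B and not A): β-rule — branch into not B  //  not not A.
              branch 1.1.2.1 (add not B):
                ○ open, literals {B=0, D=1}.
              branch 1.1.2.2 (add not not A):
                ○ open, literals {A=1, D=1}.
      branch 1.2 (add not not (C iff D)):
        not not (C iff D): drop double negation, giving (C iff D).
        (C iff D): β-rule — branch into C, D  //  not C, not D.
          branch 1.2.1 (add C, D):
            ○ open, literals {C=1, D=1}.
          branch 1.2.2 (add not C, not D):
            × closes — contains both D and not D.
  branch 2 (add not ((((B iff B) and (C iff C)) and (B and not A)) implies not not (C iff D)), not D):
    not ((((B iff B) and (C iff C)) and (B and not A)) implies not not (C iff D)): α-rule — add (((B iff B) and (C iff C)) and (B and not A)), not not not (C iff D).
    (((B iff B) and (C iff C)) and (B and not A)): α-rule — add ((B iff B) and (C iff C)), (B and not A).
    not not not (C iff D): drop double negation, giving not (C iff D).
    ((B iff B) and (C iff C)): α-rule — add (B iff B), (C iff C).
    (B and not A): α-rule — add B, not A.
    not (C iff D): β-rule — branch into C, not D  //  not C, D.
      branch 2.1 (add C, not D):
        (B iff B): β-rule — branch into B, B  //  not B, not B.
          branch 2.1.1 (add B, B):
            (C iff C): β-rule — branch into C, C  //  not C, not C.
              branch 2.1.1.1 (add C, C):
                ○ open, literals {A=0, B=1, C=1, D=0}.
              branch 2.1.1.2 (add not C, not C):
                × closes — contains both C and not C.
          branch 2.1.2 (add not B, not B):
            × closes — contains both B and not B.
      branch 2.2 (add not C, D):
        × closes — contains both D and not D.
8 branches closed, 4 open.
Each open branch fixes some atoms; the unmentioned ones are free. Counting distinct full assignments: branch {B=0, D=1} (A, C) contributes 4 new; branch {A=1, D=1} (B, C) contributes 2 new; branch {C=1, D=1} (A, B) contributes 1 new; branch {A=0, B=1, C=1, D=0} (none free) contributes 1 new. Total: 8.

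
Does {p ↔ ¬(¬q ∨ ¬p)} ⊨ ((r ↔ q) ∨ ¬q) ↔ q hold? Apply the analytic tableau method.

No

Initial set: {(p ↔ ¬(¬q ∨ ¬p)); ¬(((r ↔ q) ∨ ¬q) ↔ q)}.
(p ↔ ¬(¬q ∨ ¬p)): β-rule — branch into p, ¬(¬q ∨ ¬p)  //  ¬p, ¬¬(¬q ∨ ¬p).
  branch 1 (add p, ¬(¬q ∨ ¬p)):
    ¬(¬q ∨ ¬p): α-rule — add ¬¬q, ¬¬p.
    ¬(((r ↔ q) ∨ ¬q) ↔ q): β-rule — branch into ((r ↔ q) ∨ ¬q), ¬q  //  ¬((r ↔ q) ∨ ¬q), q.
      branch 1.1 (add ((r ↔ q) ∨ ¬q), ¬q):
        × closes — contains both q and ¬q.
      branch 1.2 (add ¬((r ↔ q) ∨ ¬q), q):
        ¬((r ↔ q) ∨ ¬q): α-rule — add ¬(r ↔ q), ¬¬q.
        ¬(r ↔ q): β-rule — branch into r, ¬q  //  ¬r, q.
          branch 1.2.1 (add r, ¬q):
            × closes — contains both q and ¬q.
          branch 1.2.2 (add ¬r, q):
            ○ open, literals {p=1, q=1, r=0}.
  branch 2 (add ¬p, ¬¬(¬q ∨ ¬p)):
    ¬(((r ↔ q) ∨ ¬q) ↔ q): β-rule — branch into ((r ↔ q) ∨ ¬q), ¬q  //  ¬((r ↔ q) ∨ ¬q), q.
      branch 2.1 (add ((r ↔ q) ∨ ¬q), ¬q):
        ¬¬(¬q ∨ ¬p): β-rule — branch into ¬q  //  ¬p.
          branch 2.1.1 (add ¬q):
            ((r ↔ q) ∨ ¬q): β-rule — branch into (r ↔ q)  //  ¬q.
              branch 2.1.1.1 (add (r ↔ q)):
                (r ↔ q): β-rule — branch into r, q  //  ¬r, ¬q.
                  branch 2.1.1.1.1 (add r, q):
                    × closes — contains both q and ¬q.
                  branch 2.1.1.1.2 (add ¬r, ¬q):
                    ○ open, literals {p=0, q=0, r=0}.
              branch 2.1.1.2 (add ¬q):
                ○ open, literals {p=0, q=0}.
          branch 2.1.2 (add ¬p):
            ((r ↔ q) ∨ ¬q): β-rule — branch into (r ↔ q)  //  ¬q.
              branch 2.1.2.1 (add (r ↔ q)):
                (r ↔ q): β-rule — branch into r, q  //  ¬r, ¬q.
                  branch 2.1.2.1.1 (add r, q):
                    × closes — contains both q and ¬q.
                  branch 2.1.2.1.2 (add ¬r, ¬q):
                    ○ open, literals {p=0, q=0, r=0}.
              branch 2.1.2.2 (add ¬q):
                ○ open, literals {p=0, q=0}.
      branch 2.2 (add ¬((r ↔ q) ∨ ¬q), q):
        ¬((r ↔ q) ∨ ¬q): α-rule — add ¬(r ↔ q), ¬¬q.
        ¬¬(¬q ∨ ¬p): β-rule — branch into ¬q  //  ¬p.
          branch 2.2.1 (add ¬q):
            × closes — contains both q and ¬q.
          branch 2.2.2 (add ¬p):
            ¬(r ↔ q): β-rule — branch into r, ¬q  //  ¬r, q.
              branch 2.2.2.1 (add r, ¬q):
                × closes — contains both q and ¬q.
              branch 2.2.2.2 (add ¬r, q):
                ○ open, literals {p=0, q=1, r=0}.
6 branches closed, 6 open.
An open branch gives a countermodel: p=1, q=1, r=0 (unmentioned atoms arbitrary); the premises hold there but the conclusion fails.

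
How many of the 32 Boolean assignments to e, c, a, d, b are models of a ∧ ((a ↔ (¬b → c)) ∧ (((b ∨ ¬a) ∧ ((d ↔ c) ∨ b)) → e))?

Initial set: {(a ∧ ((a ↔ (¬b → c)) ∧ (((b ∨ ¬a) ∧ ((d ↔ c) ∨ b)) → e)))}.
(a ∧ ((a ↔ (¬b → c)) ∧ (((b ∨ ¬a) ∧ ((d ↔ c) ∨ b)) → e))): α-rule — add a, ((a ↔ (¬b → c)) ∧ (((b ∨ ¬a) ∧ ((d ↔ c) ∨ b)) → e)).
((a ↔ (¬b → c)) ∧ (((b ∨ ¬a) ∧ ((d ↔ c) ∨ b)) → e)): α-rule — add (a ↔ (¬b → c)), (((b ∨ ¬a) ∧ ((d ↔ c) ∨ b)) → e).
(a ↔ (¬b → c)): β-rule — branch into a, (¬b → c)  //  ¬a, ¬(¬b → c).
  branch 1 (add a, (¬b → c)):
    (((b ∨ ¬a) ∧ ((d ↔ c) ∨ b)) → e): β-rule — branch into ¬((b ∨ ¬a) ∧ ((d ↔ c) ∨ b))  //  e.
      branch 1.1 (add ¬((b ∨ ¬a) ∧ ((d ↔ c) ∨ b))):
        (¬b → c): β-rule — branch into ¬¬b  //  c.
          branch 1.1.1 (add ¬¬b):
            ¬((b ∨ ¬a) ∧ ((d ↔ c) ∨ b)): β-rule — branch into ¬(b ∨ ¬a)  //  ¬((d ↔ c) ∨ b).
              branch 1.1.1.1 (add ¬(b ∨ ¬a)):
                ¬(b ∨ ¬a): α-rule — add ¬b, ¬¬a.
                × closes — contains both b and ¬b.
              branch 1.1.1.2 (add ¬((d ↔ c) ∨ b)):
                ¬((d ↔ c) ∨ b): α-rule — add ¬(d ↔ c), ¬b.
                × closes — contains both b and ¬b.
          branch 1.1.2 (add c):
            ¬((b ∨ ¬a) ∧ ((d ↔ c) ∨ b)): β-rule — branch into ¬(b ∨ ¬a)  //  ¬((d ↔ c) ∨ b).
              branch 1.1.2.1 (add ¬(b ∨ ¬a)):
                ¬(b ∨ ¬a): α-rule — add ¬b, ¬¬a.
                ○ open, literals {a=true, b=false, c=true}.
              branch 1.1.2.2 (add ¬((d ↔ c) ∨ b)):
                ¬((d ↔ c) ∨ b): α-rule — add ¬(d ↔ c), ¬b.
                ¬(d ↔ c): β-rule — branch into d, ¬c  //  ¬d, c.
                  branch 1.1.2.2.1 (add d, ¬c):
                    × closes — contains both c and ¬c.
                  branch 1.1.2.2.2 (add ¬d, c):
                    ○ open, literals {a=true, b=false, c=true, d=false}.
      branch 1.2 (add e):
        (¬b → c): β-rule — branch into ¬¬b  //  c.
          branch 1.2.1 (add ¬¬b):
            ○ open, literals {a=true, b=true, e=true}.
          branch 1.2.2 (add c):
            ○ open, literals {a=true, c=true, e=true}.
  branch 2 (add ¬a, ¬(¬b → c)):
    × closes — contains both a and ¬a.
4 branches closed, 4 open.
Each open branch fixes some atoms; the unmentioned ones are free. Counting distinct full assignments: branch {a=true, b=false, c=true} (e, d) contributes 4 new; branch {a=true, b=false, c=true, d=false} (e) contributes 0 new; branch {a=true, b=true, e=true} (c, d) contributes 4 new; branch {a=true, c=true, e=true} (d, b) contributes 0 new. Total: 8.

8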